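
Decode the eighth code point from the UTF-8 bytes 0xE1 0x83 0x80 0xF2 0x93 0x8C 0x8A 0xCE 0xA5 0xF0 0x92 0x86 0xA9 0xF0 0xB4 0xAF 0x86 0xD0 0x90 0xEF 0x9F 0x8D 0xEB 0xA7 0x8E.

U+B9CE

Offset 0: leading byte 0xE1 = 11100001 → 3-byte char #1 = E1 83 80.
Offset 3: leading byte 0xF2 = 11110010 → 4-byte char #2 = F2 93 8C 8A.
Offset 7: leading byte 0xCE = 11001110 → 2-byte char #3 = CE A5.
Offset 9: leading byte 0xF0 = 11110000 → 4-byte char #4 = F0 92 86 A9.
Offset 13: leading byte 0xF0 = 11110000 → 4-byte char #5 = F0 B4 AF 86.
Offset 17: leading byte 0xD0 = 11010000 → 2-byte char #6 = D0 90.
Offset 19: leading byte 0xEF = 11101111 → 3-byte char #7 = EF 9F 8D.
Offset 22: leading byte 0xEB = 11101011 → 3-byte char #8 = EB A7 8E.
Leading byte 0xEB = 11101011 matches 1110xxxx → 3-byte sequence.
Byte 1: 0xEB = 11101011, payload 1011 (4 bits).
Byte 2: 0xA7 = 10100111 (10xxxxxx ✓), payload 100111.
Byte 3: 0x8E = 10001110 (10xxxxxx ✓), payload 001110.
Concatenate: 1011100111001110 = 0xB9CE (16 bits → U+B9CE).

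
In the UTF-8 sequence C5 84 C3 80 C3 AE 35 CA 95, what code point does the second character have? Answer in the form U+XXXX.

U+00C0

Offset 0: leading byte 0xC5 = 11000101 → 2-byte char #1 = C5 84.
Offset 2: leading byte 0xC3 = 11000011 → 2-byte char #2 = C3 80.
Leading byte 0xC3 = 11000011 matches 110xxxxx → 2-byte sequence.
Byte 1: 0xC3 = 11000011, payload 00011 (5 bits).
Byte 2: 0x80 = 10000000 (10xxxxxx ✓), payload 000000.
Concatenate: 00011000000 = 0xC0 (11 bits → U+00C0).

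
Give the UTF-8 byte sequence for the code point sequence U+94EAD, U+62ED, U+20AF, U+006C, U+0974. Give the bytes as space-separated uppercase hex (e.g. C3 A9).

F2 94 BA AD E6 8B AD E2 82 AF 6C E0 A5 B4

U+94EAD: 4-byte form → F2 94 BA AD.
U+62ED: 3-byte form → E6 8B AD.
U+20AF: 3-byte form → E2 82 AF.
U+006C: 1-byte form → 6C.
U+0974: 3-byte form → E0 A5 B4.
Concatenated (14 bytes): F2 94 BA AD E6 8B AD E2 82 AF 6C E0 A5 B4.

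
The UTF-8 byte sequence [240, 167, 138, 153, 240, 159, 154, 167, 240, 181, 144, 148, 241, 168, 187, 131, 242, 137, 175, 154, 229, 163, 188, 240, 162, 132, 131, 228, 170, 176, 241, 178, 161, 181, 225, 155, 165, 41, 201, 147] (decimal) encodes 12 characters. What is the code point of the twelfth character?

Offset 0: leading byte 0xF0 = 11110000 → 4-byte char #1 = F0 A7 8A 99.
Offset 4: leading byte 0xF0 = 11110000 → 4-byte char #2 = F0 9F 9A A7.
Offset 8: leading byte 0xF0 = 11110000 → 4-byte char #3 = F0 B5 90 94.
Offset 12: leading byte 0xF1 = 11110001 → 4-byte char #4 = F1 A8 BB 83.
Offset 16: leading byte 0xF2 = 11110010 → 4-byte char #5 = F2 89 AF 9A.
Offset 20: leading byte 0xE5 = 11100101 → 3-byte char #6 = E5 A3 BC.
Offset 23: leading byte 0xF0 = 11110000 → 4-byte char #7 = F0 A2 84 83.
Offset 27: leading byte 0xE4 = 11100100 → 3-byte char #8 = E4 AA B0.
Offset 30: leading byte 0xF1 = 11110001 → 4-byte char #9 = F1 B2 A1 B5.
Offset 34: leading byte 0xE1 = 11100001 → 3-byte char #10 = E1 9B A5.
Offset 37: leading byte 0x29 = 00101001 → 1-byte char #11 = 29.
Offset 38: leading byte 0xC9 = 11001001 → 2-byte char #12 = C9 93.
Leading byte 0xC9 = 11001001 matches 110xxxxx → 2-byte sequence.
Byte 1: 0xC9 = 11001001, payload 01001 (5 bits).
Byte 2: 0x93 = 10010011 (10xxxxxx ✓), payload 010011.
Concatenate: 01001010011 = 0x253 (11 bits → U+0253).

U+0253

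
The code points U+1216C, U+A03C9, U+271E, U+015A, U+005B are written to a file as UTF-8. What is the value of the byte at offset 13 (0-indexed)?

0x5B

U+1216C → 4-byte form F0 92 85 AC at offsets 0–3.
U+A03C9 → 4-byte form F2 A0 8F 89 at offsets 4–7.
U+271E → 3-byte form E2 9C 9E at offsets 8–10.
U+015A → 2-byte form C5 9A at offsets 11–12.
U+005B → 1-byte form 5B at offsets 13–13.
Offset 13 falls in char 5's range; it's byte 1 of 5B = 0x5B.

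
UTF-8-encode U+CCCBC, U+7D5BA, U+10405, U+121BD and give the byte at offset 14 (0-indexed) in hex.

U+CCCBC → 4-byte form F3 8C B2 BC at offsets 0–3.
U+7D5BA → 4-byte form F1 BD 96 BA at offsets 4–7.
U+10405 → 4-byte form F0 90 90 85 at offsets 8–11.
U+121BD → 4-byte form F0 92 86 BD at offsets 12–15.
Offset 14 falls in char 4's range; it's byte 3 of F0 92 86 BD = 0x86.

0x86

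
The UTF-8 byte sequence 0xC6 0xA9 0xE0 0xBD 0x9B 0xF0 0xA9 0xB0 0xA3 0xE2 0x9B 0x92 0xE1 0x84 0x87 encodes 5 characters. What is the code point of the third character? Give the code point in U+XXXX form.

Offset 0: leading byte 0xC6 = 11000110 → 2-byte char #1 = C6 A9.
Offset 2: leading byte 0xE0 = 11100000 → 3-byte char #2 = E0 BD 9B.
Offset 5: leading byte 0xF0 = 11110000 → 4-byte char #3 = F0 A9 B0 A3.
Leading byte 0xF0 = 11110000 matches 11110xxx → 4-byte sequence.
Byte 1: 0xF0 = 11110000, payload 000 (3 bits).
Byte 2: 0xA9 = 10101001 (10xxxxxx ✓), payload 101001.
Byte 3: 0xB0 = 10110000 (10xxxxxx ✓), payload 110000.
Byte 4: 0xA3 = 10100011 (10xxxxxx ✓), payload 100011.
Concatenate: 000101001110000100011 = 0x29C23 (21 bits → U+29C23).

U+29C23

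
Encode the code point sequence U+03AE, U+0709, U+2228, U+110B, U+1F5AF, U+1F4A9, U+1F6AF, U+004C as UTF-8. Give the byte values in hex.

CE AE DC 89 E2 88 A8 E1 84 8B F0 9F 96 AF F0 9F 92 A9 F0 9F 9A AF 4C

U+03AE: 2-byte form → CE AE.
U+0709: 2-byte form → DC 89.
U+2228: 3-byte form → E2 88 A8.
U+110B: 3-byte form → E1 84 8B.
U+1F5AF: 4-byte form → F0 9F 96 AF.
U+1F4A9: 4-byte form → F0 9F 92 A9.
U+1F6AF: 4-byte form → F0 9F 9A AF.
U+004C: 1-byte form → 4C.
Concatenated (23 bytes): CE AE DC 89 E2 88 A8 E1 84 8B F0 9F 96 AF F0 9F 92 A9 F0 9F 9A AF 4C.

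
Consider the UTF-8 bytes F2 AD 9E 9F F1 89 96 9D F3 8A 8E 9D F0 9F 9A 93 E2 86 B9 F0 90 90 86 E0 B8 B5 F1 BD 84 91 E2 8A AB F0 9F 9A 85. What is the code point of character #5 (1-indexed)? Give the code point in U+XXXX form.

U+21B9

Offset 0: leading byte 0xF2 = 11110010 → 4-byte char #1 = F2 AD 9E 9F.
Offset 4: leading byte 0xF1 = 11110001 → 4-byte char #2 = F1 89 96 9D.
Offset 8: leading byte 0xF3 = 11110011 → 4-byte char #3 = F3 8A 8E 9D.
Offset 12: leading byte 0xF0 = 11110000 → 4-byte char #4 = F0 9F 9A 93.
Offset 16: leading byte 0xE2 = 11100010 → 3-byte char #5 = E2 86 B9.
Leading byte 0xE2 = 11100010 matches 1110xxxx → 3-byte sequence.
Byte 1: 0xE2 = 11100010, payload 0010 (4 bits).
Byte 2: 0x86 = 10000110 (10xxxxxx ✓), payload 000110.
Byte 3: 0xB9 = 10111001 (10xxxxxx ✓), payload 111001.
Concatenate: 0010000110111001 = 0x21B9 (16 bits → U+21B9).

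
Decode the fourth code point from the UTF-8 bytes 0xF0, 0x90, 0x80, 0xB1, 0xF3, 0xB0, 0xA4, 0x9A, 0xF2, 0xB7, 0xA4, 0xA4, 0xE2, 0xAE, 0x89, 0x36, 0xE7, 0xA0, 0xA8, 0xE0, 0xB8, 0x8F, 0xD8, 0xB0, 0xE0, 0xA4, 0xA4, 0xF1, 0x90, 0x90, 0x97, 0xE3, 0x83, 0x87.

U+2B89

Offset 0: leading byte 0xF0 = 11110000 → 4-byte char #1 = F0 90 80 B1.
Offset 4: leading byte 0xF3 = 11110011 → 4-byte char #2 = F3 B0 A4 9A.
Offset 8: leading byte 0xF2 = 11110010 → 4-byte char #3 = F2 B7 A4 A4.
Offset 12: leading byte 0xE2 = 11100010 → 3-byte char #4 = E2 AE 89.
Leading byte 0xE2 = 11100010 matches 1110xxxx → 3-byte sequence.
Byte 1: 0xE2 = 11100010, payload 0010 (4 bits).
Byte 2: 0xAE = 10101110 (10xxxxxx ✓), payload 101110.
Byte 3: 0x89 = 10001001 (10xxxxxx ✓), payload 001001.
Concatenate: 0010101110001001 = 0x2B89 (16 bits → U+2B89).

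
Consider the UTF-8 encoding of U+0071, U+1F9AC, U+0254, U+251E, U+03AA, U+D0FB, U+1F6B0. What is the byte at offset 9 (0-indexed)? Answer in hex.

0x9E

U+0071 → 1-byte form 71 at offsets 0–0.
U+1F9AC → 4-byte form F0 9F A6 AC at offsets 1–4.
U+0254 → 2-byte form C9 94 at offsets 5–6.
U+251E → 3-byte form E2 94 9E at offsets 7–9.
Offset 9 falls in char 4's range; it's byte 3 of E2 94 9E = 0x9E.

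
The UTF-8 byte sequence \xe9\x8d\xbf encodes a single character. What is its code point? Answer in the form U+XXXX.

Leading byte 0xE9 = 11101001 matches 1110xxxx → 3-byte sequence.
Byte 1: 0xE9 = 11101001, payload 1001 (4 bits).
Byte 2: 0x8D = 10001101 (10xxxxxx ✓), payload 001101.
Byte 3: 0xBF = 10111111 (10xxxxxx ✓), payload 111111.
Concatenate: 1001001101111111 = 0x937F (16 bits → U+937F).

U+937F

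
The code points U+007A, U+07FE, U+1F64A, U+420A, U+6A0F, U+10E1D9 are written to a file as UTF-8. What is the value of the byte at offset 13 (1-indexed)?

0x8F

1-indexed offset 13 is 0-indexed offset 12.
U+007A → 1-byte form 7A at offsets 0–0.
U+07FE → 2-byte form DF BE at offsets 1–2.
U+1F64A → 4-byte form F0 9F 99 8A at offsets 3–6.
U+420A → 3-byte form E4 88 8A at offsets 7–9.
U+6A0F → 3-byte form E6 A8 8F at offsets 10–12.
Offset 12 falls in char 5's range; it's byte 3 of E6 A8 8F = 0x8F.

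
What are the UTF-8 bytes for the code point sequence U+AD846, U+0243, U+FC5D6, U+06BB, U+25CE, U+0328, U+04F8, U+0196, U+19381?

F2 AD A1 86 C9 83 F3 BC 97 96 DA BB E2 97 8E CC A8 D3 B8 C6 96 F0 99 8E 81

U+AD846: 4-byte form → F2 AD A1 86.
U+0243: 2-byte form → C9 83.
U+FC5D6: 4-byte form → F3 BC 97 96.
U+06BB: 2-byte form → DA BB.
U+25CE: 3-byte form → E2 97 8E.
U+0328: 2-byte form → CC A8.
U+04F8: 2-byte form → D3 B8.
U+0196: 2-byte form → C6 96.
U+19381: 4-byte form → F0 99 8E 81.
Concatenated (25 bytes): F2 AD A1 86 C9 83 F3 BC 97 96 DA BB E2 97 8E CC A8 D3 B8 C6 96 F0 99 8E 81.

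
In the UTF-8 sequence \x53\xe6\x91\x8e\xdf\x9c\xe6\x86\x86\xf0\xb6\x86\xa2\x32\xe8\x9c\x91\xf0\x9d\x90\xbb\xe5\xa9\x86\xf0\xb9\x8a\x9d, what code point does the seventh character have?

U+8711

Offset 0: leading byte 0x53 = 01010011 → 1-byte char #1 = 53.
Offset 1: leading byte 0xE6 = 11100110 → 3-byte char #2 = E6 91 8E.
Offset 4: leading byte 0xDF = 11011111 → 2-byte char #3 = DF 9C.
Offset 6: leading byte 0xE6 = 11100110 → 3-byte char #4 = E6 86 86.
Offset 9: leading byte 0xF0 = 11110000 → 4-byte char #5 = F0 B6 86 A2.
Offset 13: leading byte 0x32 = 00110010 → 1-byte char #6 = 32.
Offset 14: leading byte 0xE8 = 11101000 → 3-byte char #7 = E8 9C 91.
Leading byte 0xE8 = 11101000 matches 1110xxxx → 3-byte sequence.
Byte 1: 0xE8 = 11101000, payload 1000 (4 bits).
Byte 2: 0x9C = 10011100 (10xxxxxx ✓), payload 011100.
Byte 3: 0x91 = 10010001 (10xxxxxx ✓), payload 010001.
Concatenate: 1000011100010001 = 0x8711 (16 bits → U+8711).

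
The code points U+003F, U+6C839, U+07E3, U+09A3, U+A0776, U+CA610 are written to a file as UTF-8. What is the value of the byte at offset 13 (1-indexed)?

0x9D

1-indexed offset 13 is 0-indexed offset 12.
U+003F → 1-byte form 3F at offsets 0–0.
U+6C839 → 4-byte form F1 AC A0 B9 at offsets 1–4.
U+07E3 → 2-byte form DF A3 at offsets 5–6.
U+09A3 → 3-byte form E0 A6 A3 at offsets 7–9.
U+A0776 → 4-byte form F2 A0 9D B6 at offsets 10–13.
Offset 12 falls in char 5's range; it's byte 3 of F2 A0 9D B6 = 0x9D.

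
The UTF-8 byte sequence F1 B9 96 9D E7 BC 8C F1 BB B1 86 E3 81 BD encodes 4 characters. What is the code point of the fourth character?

Offset 0: leading byte 0xF1 = 11110001 → 4-byte char #1 = F1 B9 96 9D.
Offset 4: leading byte 0xE7 = 11100111 → 3-byte char #2 = E7 BC 8C.
Offset 7: leading byte 0xF1 = 11110001 → 4-byte char #3 = F1 BB B1 86.
Offset 11: leading byte 0xE3 = 11100011 → 3-byte char #4 = E3 81 BD.
Leading byte 0xE3 = 11100011 matches 1110xxxx → 3-byte sequence.
Byte 1: 0xE3 = 11100011, payload 0011 (4 bits).
Byte 2: 0x81 = 10000001 (10xxxxxx ✓), payload 000001.
Byte 3: 0xBD = 10111101 (10xxxxxx ✓), payload 111101.
Concatenate: 0011000001111101 = 0x307D (16 bits → U+307D).

U+307D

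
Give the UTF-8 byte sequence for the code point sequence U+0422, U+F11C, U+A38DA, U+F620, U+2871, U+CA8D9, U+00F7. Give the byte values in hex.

U+0422: 2-byte form → D0 A2.
U+F11C: 3-byte form → EF 84 9C.
U+A38DA: 4-byte form → F2 A3 A3 9A.
U+F620: 3-byte form → EF 98 A0.
U+2871: 3-byte form → E2 A1 B1.
U+CA8D9: 4-byte form → F3 8A A3 99.
U+00F7: 2-byte form → C3 B7.
Concatenated (21 bytes): D0 A2 EF 84 9C F2 A3 A3 9A EF 98 A0 E2 A1 B1 F3 8A A3 99 C3 B7.

D0 A2 EF 84 9C F2 A3 A3 9A EF 98 A0 E2 A1 B1 F3 8A A3 99 C3 B7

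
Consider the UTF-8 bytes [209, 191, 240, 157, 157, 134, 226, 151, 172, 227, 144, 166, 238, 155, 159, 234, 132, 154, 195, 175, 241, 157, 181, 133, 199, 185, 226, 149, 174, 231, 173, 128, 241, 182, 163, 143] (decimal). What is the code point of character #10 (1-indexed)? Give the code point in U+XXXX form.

U+256E

Offset 0: leading byte 0xD1 = 11010001 → 2-byte char #1 = D1 BF.
Offset 2: leading byte 0xF0 = 11110000 → 4-byte char #2 = F0 9D 9D 86.
Offset 6: leading byte 0xE2 = 11100010 → 3-byte char #3 = E2 97 AC.
Offset 9: leading byte 0xE3 = 11100011 → 3-byte char #4 = E3 90 A6.
Offset 12: leading byte 0xEE = 11101110 → 3-byte char #5 = EE 9B 9F.
Offset 15: leading byte 0xEA = 11101010 → 3-byte char #6 = EA 84 9A.
Offset 18: leading byte 0xC3 = 11000011 → 2-byte char #7 = C3 AF.
Offset 20: leading byte 0xF1 = 11110001 → 4-byte char #8 = F1 9D B5 85.
Offset 24: leading byte 0xC7 = 11000111 → 2-byte char #9 = C7 B9.
Offset 26: leading byte 0xE2 = 11100010 → 3-byte char #10 = E2 95 AE.
Leading byte 0xE2 = 11100010 matches 1110xxxx → 3-byte sequence.
Byte 1: 0xE2 = 11100010, payload 0010 (4 bits).
Byte 2: 0x95 = 10010101 (10xxxxxx ✓), payload 010101.
Byte 3: 0xAE = 10101110 (10xxxxxx ✓), payload 101110.
Concatenate: 0010010101101110 = 0x256E (16 bits → U+256E).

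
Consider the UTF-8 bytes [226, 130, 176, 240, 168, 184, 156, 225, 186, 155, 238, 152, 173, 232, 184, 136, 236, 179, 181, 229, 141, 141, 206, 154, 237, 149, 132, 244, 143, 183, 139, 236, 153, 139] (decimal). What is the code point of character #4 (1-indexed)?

U+E62D

Offset 0: leading byte 0xE2 = 11100010 → 3-byte char #1 = E2 82 B0.
Offset 3: leading byte 0xF0 = 11110000 → 4-byte char #2 = F0 A8 B8 9C.
Offset 7: leading byte 0xE1 = 11100001 → 3-byte char #3 = E1 BA 9B.
Offset 10: leading byte 0xEE = 11101110 → 3-byte char #4 = EE 98 AD.
Leading byte 0xEE = 11101110 matches 1110xxxx → 3-byte sequence.
Byte 1: 0xEE = 11101110, payload 1110 (4 bits).
Byte 2: 0x98 = 10011000 (10xxxxxx ✓), payload 011000.
Byte 3: 0xAD = 10101101 (10xxxxxx ✓), payload 101101.
Concatenate: 1110011000101101 = 0xE62D (16 bits → U+E62D).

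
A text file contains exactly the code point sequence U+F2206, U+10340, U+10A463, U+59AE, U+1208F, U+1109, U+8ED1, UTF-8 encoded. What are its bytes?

F3 B2 88 86 F0 90 8D 80 F4 8A 91 A3 E5 A6 AE F0 92 82 8F E1 84 89 E8 BB 91

U+F2206: 4-byte form → F3 B2 88 86.
U+10340: 4-byte form → F0 90 8D 80.
U+10A463: 4-byte form → F4 8A 91 A3.
U+59AE: 3-byte form → E5 A6 AE.
U+1208F: 4-byte form → F0 92 82 8F.
U+1109: 3-byte form → E1 84 89.
U+8ED1: 3-byte form → E8 BB 91.
Concatenated (25 bytes): F3 B2 88 86 F0 90 8D 80 F4 8A 91 A3 E5 A6 AE F0 92 82 8F E1 84 89 E8 BB 91.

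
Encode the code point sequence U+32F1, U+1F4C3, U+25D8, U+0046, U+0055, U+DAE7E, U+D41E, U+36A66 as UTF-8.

E3 8B B1 F0 9F 93 83 E2 97 98 46 55 F3 9A B9 BE ED 90 9E F0 B6 A9 A6

U+32F1: 3-byte form → E3 8B B1.
U+1F4C3: 4-byte form → F0 9F 93 83.
U+25D8: 3-byte form → E2 97 98.
U+0046: 1-byte form → 46.
U+0055: 1-byte form → 55.
U+DAE7E: 4-byte form → F3 9A B9 BE.
U+D41E: 3-byte form → ED 90 9E.
U+36A66: 4-byte form → F0 B6 A9 A6.
Concatenated (23 bytes): E3 8B B1 F0 9F 93 83 E2 97 98 46 55 F3 9A B9 BE ED 90 9E F0 B6 A9 A6.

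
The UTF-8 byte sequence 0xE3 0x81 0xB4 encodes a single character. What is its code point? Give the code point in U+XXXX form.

U+3074

Leading byte 0xE3 = 11100011 matches 1110xxxx → 3-byte sequence.
Byte 1: 0xE3 = 11100011, payload 0011 (4 bits).
Byte 2: 0x81 = 10000001 (10xxxxxx ✓), payload 000001.
Byte 3: 0xB4 = 10110100 (10xxxxxx ✓), payload 110100.
Concatenate: 0011000001110100 = 0x3074 (16 bits → U+3074).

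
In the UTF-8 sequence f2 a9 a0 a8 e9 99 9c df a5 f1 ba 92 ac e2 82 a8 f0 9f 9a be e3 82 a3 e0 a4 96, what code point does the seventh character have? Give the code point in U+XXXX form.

U+30A3

Offset 0: leading byte 0xF2 = 11110010 → 4-byte char #1 = F2 A9 A0 A8.
Offset 4: leading byte 0xE9 = 11101001 → 3-byte char #2 = E9 99 9C.
Offset 7: leading byte 0xDF = 11011111 → 2-byte char #3 = DF A5.
Offset 9: leading byte 0xF1 = 11110001 → 4-byte char #4 = F1 BA 92 AC.
Offset 13: leading byte 0xE2 = 11100010 → 3-byte char #5 = E2 82 A8.
Offset 16: leading byte 0xF0 = 11110000 → 4-byte char #6 = F0 9F 9A BE.
Offset 20: leading byte 0xE3 = 11100011 → 3-byte char #7 = E3 82 A3.
Leading byte 0xE3 = 11100011 matches 1110xxxx → 3-byte sequence.
Byte 1: 0xE3 = 11100011, payload 0011 (4 bits).
Byte 2: 0x82 = 10000010 (10xxxxxx ✓), payload 000010.
Byte 3: 0xA3 = 10100011 (10xxxxxx ✓), payload 100011.
Concatenate: 0011000010100011 = 0x30A3 (16 bits → U+30A3).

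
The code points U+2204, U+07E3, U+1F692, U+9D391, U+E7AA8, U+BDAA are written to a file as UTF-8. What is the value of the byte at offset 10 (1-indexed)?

0xF2

1-indexed offset 10 is 0-indexed offset 9.
U+2204 → 3-byte form E2 88 84 at offsets 0–2.
U+07E3 → 2-byte form DF A3 at offsets 3–4.
U+1F692 → 4-byte form F0 9F 9A 92 at offsets 5–8.
U+9D391 → 4-byte form F2 9D 8E 91 at offsets 9–12.
Offset 9 falls in char 4's range; it's byte 1 of F2 9D 8E 91 = 0xF2.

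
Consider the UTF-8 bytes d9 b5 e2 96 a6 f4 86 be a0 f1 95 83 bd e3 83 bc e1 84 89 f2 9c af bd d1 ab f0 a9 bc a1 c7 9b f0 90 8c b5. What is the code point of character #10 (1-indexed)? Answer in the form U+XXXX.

U+01DB

Offset 0: leading byte 0xD9 = 11011001 → 2-byte char #1 = D9 B5.
Offset 2: leading byte 0xE2 = 11100010 → 3-byte char #2 = E2 96 A6.
Offset 5: leading byte 0xF4 = 11110100 → 4-byte char #3 = F4 86 BE A0.
Offset 9: leading byte 0xF1 = 11110001 → 4-byte char #4 = F1 95 83 BD.
Offset 13: leading byte 0xE3 = 11100011 → 3-byte char #5 = E3 83 BC.
Offset 16: leading byte 0xE1 = 11100001 → 3-byte char #6 = E1 84 89.
Offset 19: leading byte 0xF2 = 11110010 → 4-byte char #7 = F2 9C AF BD.
Offset 23: leading byte 0xD1 = 11010001 → 2-byte char #8 = D1 AB.
Offset 25: leading byte 0xF0 = 11110000 → 4-byte char #9 = F0 A9 BC A1.
Offset 29: leading byte 0xC7 = 11000111 → 2-byte char #10 = C7 9B.
Leading byte 0xC7 = 11000111 matches 110xxxxx → 2-byte sequence.
Byte 1: 0xC7 = 11000111, payload 00111 (5 bits).
Byte 2: 0x9B = 10011011 (10xxxxxx ✓), payload 011011.
Concatenate: 00111011011 = 0x1DB (11 bits → U+01DB).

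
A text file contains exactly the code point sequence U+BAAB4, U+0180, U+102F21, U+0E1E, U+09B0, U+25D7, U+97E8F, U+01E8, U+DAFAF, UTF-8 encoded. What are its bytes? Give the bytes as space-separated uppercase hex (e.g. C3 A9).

U+BAAB4: 4-byte form → F2 BA AA B4.
U+0180: 2-byte form → C6 80.
U+102F21: 4-byte form → F4 82 BC A1.
U+0E1E: 3-byte form → E0 B8 9E.
U+09B0: 3-byte form → E0 A6 B0.
U+25D7: 3-byte form → E2 97 97.
U+97E8F: 4-byte form → F2 97 BA 8F.
U+01E8: 2-byte form → C7 A8.
U+DAFAF: 4-byte form → F3 9A BE AF.
Concatenated (29 bytes): F2 BA AA B4 C6 80 F4 82 BC A1 E0 B8 9E E0 A6 B0 E2 97 97 F2 97 BA 8F C7 A8 F3 9A BE AF.

F2 BA AA B4 C6 80 F4 82 BC A1 E0 B8 9E E0 A6 B0 E2 97 97 F2 97 BA 8F C7 A8 F3 9A BE AF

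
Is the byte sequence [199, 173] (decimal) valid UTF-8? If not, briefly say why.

valid

Leading byte 0xC7 = 11000111 → 2-byte form.
Continuation bytes 0xAD=10101101 all match 10xxxxxx.
Decoded value 0x1ED is ≥ 0x80 (shortest form) and not a surrogate.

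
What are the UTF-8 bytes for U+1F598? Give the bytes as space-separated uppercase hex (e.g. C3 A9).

F0 9F 96 98

U+1F598 = 0x1F598 = 128408 decimal. In range U+10000–U+10FFFF → 4-byte form: 11110xxx 10xxxxxx 10xxxxxx 10xxxxxx.
Binary (21 bits): 000011111010110011000.
Split 3+6+6+6: 000 | 011111 | 010110 | 011000.
Byte 1: 11110000 = 0xF0.
Byte 2: 10011111 = 0x9F.
Byte 3: 10010110 = 0x96.
Byte 4: 10011000 = 0x98.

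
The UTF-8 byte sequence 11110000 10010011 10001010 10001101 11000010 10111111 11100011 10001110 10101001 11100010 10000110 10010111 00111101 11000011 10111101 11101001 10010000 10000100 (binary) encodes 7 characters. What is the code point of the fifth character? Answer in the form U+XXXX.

Offset 0: leading byte 0xF0 = 11110000 → 4-byte char #1 = F0 93 8A 8D.
Offset 4: leading byte 0xC2 = 11000010 → 2-byte char #2 = C2 BF.
Offset 6: leading byte 0xE3 = 11100011 → 3-byte char #3 = E3 8E A9.
Offset 9: leading byte 0xE2 = 11100010 → 3-byte char #4 = E2 86 97.
Offset 12: leading byte 0x3D = 00111101 → 1-byte char #5 = 3D.
Leading byte 0x3D = 00111101 matches 0xxxxxxx → 1-byte sequence.
Byte 1: 0x3D = 00111101, payload 0111101 (7 bits).
Concatenate: 0111101 = 0x3D (7 bits → U+003D).

U+003D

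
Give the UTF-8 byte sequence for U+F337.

U+F337 = 0xF337 = 62263 decimal. In range U+0800–U+FFFF → 3-byte form: 1110xxxx 10xxxxxx 10xxxxxx.
Binary (16 bits): 1111001100110111.
Split 4+6+6: 1111 | 001100 | 110111.
Byte 1: 11101111 = 0xEF.
Byte 2: 10001100 = 0x8C.
Byte 3: 10110111 = 0xB7.

EF 8C B7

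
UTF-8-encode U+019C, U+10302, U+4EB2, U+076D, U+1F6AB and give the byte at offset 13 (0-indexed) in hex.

0x9A

U+019C → 2-byte form C6 9C at offsets 0–1.
U+10302 → 4-byte form F0 90 8C 82 at offsets 2–5.
U+4EB2 → 3-byte form E4 BA B2 at offsets 6–8.
U+076D → 2-byte form DD AD at offsets 9–10.
U+1F6AB → 4-byte form F0 9F 9A AB at offsets 11–14.
Offset 13 falls in char 5's range; it's byte 3 of F0 9F 9A AB = 0x9A.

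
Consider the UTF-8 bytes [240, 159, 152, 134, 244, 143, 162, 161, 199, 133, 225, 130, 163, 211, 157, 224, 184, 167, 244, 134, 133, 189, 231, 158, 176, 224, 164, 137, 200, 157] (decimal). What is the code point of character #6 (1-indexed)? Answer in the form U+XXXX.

U+0E27

Offset 0: leading byte 0xF0 = 11110000 → 4-byte char #1 = F0 9F 98 86.
Offset 4: leading byte 0xF4 = 11110100 → 4-byte char #2 = F4 8F A2 A1.
Offset 8: leading byte 0xC7 = 11000111 → 2-byte char #3 = C7 85.
Offset 10: leading byte 0xE1 = 11100001 → 3-byte char #4 = E1 82 A3.
Offset 13: leading byte 0xD3 = 11010011 → 2-byte char #5 = D3 9D.
Offset 15: leading byte 0xE0 = 11100000 → 3-byte char #6 = E0 B8 A7.
Leading byte 0xE0 = 11100000 matches 1110xxxx → 3-byte sequence.
Byte 1: 0xE0 = 11100000, payload 0000 (4 bits).
Byte 2: 0xB8 = 10111000 (10xxxxxx ✓), payload 111000.
Byte 3: 0xA7 = 10100111 (10xxxxxx ✓), payload 100111.
Concatenate: 0000111000100111 = 0xE27 (16 bits → U+0E27).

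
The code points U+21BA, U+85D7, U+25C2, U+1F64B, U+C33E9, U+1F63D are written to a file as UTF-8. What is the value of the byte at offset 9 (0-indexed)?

U+21BA → 3-byte form E2 86 BA at offsets 0–2.
U+85D7 → 3-byte form E8 97 97 at offsets 3–5.
U+25C2 → 3-byte form E2 97 82 at offsets 6–8.
U+1F64B → 4-byte form F0 9F 99 8B at offsets 9–12.
Offset 9 falls in char 4's range; it's byte 1 of F0 9F 99 8B = 0xF0.

0xF0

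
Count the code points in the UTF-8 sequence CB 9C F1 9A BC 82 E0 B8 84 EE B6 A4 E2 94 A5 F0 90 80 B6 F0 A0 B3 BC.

Byte at offset 0: 0xCB = 11001011 → 2-byte char (#1). Advance 2.
Byte at offset 2: 0xF1 = 11110001 → 4-byte char (#2). Advance 4.
Byte at offset 6: 0xE0 = 11100000 → 3-byte char (#3). Advance 3.
Byte at offset 9: 0xEE = 11101110 → 3-byte char (#4). Advance 3.
Byte at offset 12: 0xE2 = 11100010 → 3-byte char (#5). Advance 3.
Byte at offset 15: 0xF0 = 11110000 → 4-byte char (#6). Advance 4.
Byte at offset 19: 0xF0 = 11110000 → 4-byte char (#7). Advance 4.
Reached end at offset 23 after 7 code points.

7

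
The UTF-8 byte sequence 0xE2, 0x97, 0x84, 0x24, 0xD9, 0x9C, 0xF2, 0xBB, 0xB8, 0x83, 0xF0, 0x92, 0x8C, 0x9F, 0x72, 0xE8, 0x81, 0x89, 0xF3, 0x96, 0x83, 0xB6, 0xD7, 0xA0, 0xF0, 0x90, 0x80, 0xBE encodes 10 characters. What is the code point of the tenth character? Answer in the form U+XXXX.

U+1003E

Offset 0: leading byte 0xE2 = 11100010 → 3-byte char #1 = E2 97 84.
Offset 3: leading byte 0x24 = 00100100 → 1-byte char #2 = 24.
Offset 4: leading byte 0xD9 = 11011001 → 2-byte char #3 = D9 9C.
Offset 6: leading byte 0xF2 = 11110010 → 4-byte char #4 = F2 BB B8 83.
Offset 10: leading byte 0xF0 = 11110000 → 4-byte char #5 = F0 92 8C 9F.
Offset 14: leading byte 0x72 = 01110010 → 1-byte char #6 = 72.
Offset 15: leading byte 0xE8 = 11101000 → 3-byte char #7 = E8 81 89.
Offset 18: leading byte 0xF3 = 11110011 → 4-byte char #8 = F3 96 83 B6.
Offset 22: leading byte 0xD7 = 11010111 → 2-byte char #9 = D7 A0.
Offset 24: leading byte 0xF0 = 11110000 → 4-byte char #10 = F0 90 80 BE.
Leading byte 0xF0 = 11110000 matches 11110xxx → 4-byte sequence.
Byte 1: 0xF0 = 11110000, payload 000 (3 bits).
Byte 2: 0x90 = 10010000 (10xxxxxx ✓), payload 010000.
Byte 3: 0x80 = 10000000 (10xxxxxx ✓), payload 000000.
Byte 4: 0xBE = 10111110 (10xxxxxx ✓), payload 111110.
Concatenate: 000010000000000111110 = 0x1003E (21 bits → U+1003E).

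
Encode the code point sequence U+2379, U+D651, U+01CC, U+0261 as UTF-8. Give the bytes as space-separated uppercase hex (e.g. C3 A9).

E2 8D B9 ED 99 91 C7 8C C9 A1

U+2379: 3-byte form → E2 8D B9.
U+D651: 3-byte form → ED 99 91.
U+01CC: 2-byte form → C7 8C.
U+0261: 2-byte form → C9 A1.
Concatenated (10 bytes): E2 8D B9 ED 99 91 C7 8C C9 A1.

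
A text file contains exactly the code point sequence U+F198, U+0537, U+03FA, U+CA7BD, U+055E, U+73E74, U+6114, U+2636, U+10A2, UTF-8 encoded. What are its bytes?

U+F198: 3-byte form → EF 86 98.
U+0537: 2-byte form → D4 B7.
U+03FA: 2-byte form → CF BA.
U+CA7BD: 4-byte form → F3 8A 9E BD.
U+055E: 2-byte form → D5 9E.
U+73E74: 4-byte form → F1 B3 B9 B4.
U+6114: 3-byte form → E6 84 94.
U+2636: 3-byte form → E2 98 B6.
U+10A2: 3-byte form → E1 82 A2.
Concatenated (26 bytes): EF 86 98 D4 B7 CF BA F3 8A 9E BD D5 9E F1 B3 B9 B4 E6 84 94 E2 98 B6 E1 82 A2.

EF 86 98 D4 B7 CF BA F3 8A 9E BD D5 9E F1 B3 B9 B4 E6 84 94 E2 98 B6 E1 82 A2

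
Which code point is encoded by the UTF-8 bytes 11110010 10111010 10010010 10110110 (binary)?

U+BA4B6

Leading byte 0xF2 = 11110010 matches 11110xxx → 4-byte sequence.
Byte 1: 0xF2 = 11110010, payload 010 (3 bits).
Byte 2: 0xBA = 10111010 (10xxxxxx ✓), payload 111010.
Byte 3: 0x92 = 10010010 (10xxxxxx ✓), payload 010010.
Byte 4: 0xB6 = 10110110 (10xxxxxx ✓), payload 110110.
Concatenate: 010111010010010110110 = 0xBA4B6 (21 bits → U+BA4B6).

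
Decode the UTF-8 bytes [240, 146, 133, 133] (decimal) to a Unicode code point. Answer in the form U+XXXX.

Leading byte 0xF0 = 11110000 matches 11110xxx → 4-byte sequence.
Byte 1: 0xF0 = 11110000, payload 000 (3 bits).
Byte 2: 0x92 = 10010010 (10xxxxxx ✓), payload 010010.
Byte 3: 0x85 = 10000101 (10xxxxxx ✓), payload 000101.
Byte 4: 0x85 = 10000101 (10xxxxxx ✓), payload 000101.
Concatenate: 000010010000101000101 = 0x12145 (21 bits → U+12145).

U+12145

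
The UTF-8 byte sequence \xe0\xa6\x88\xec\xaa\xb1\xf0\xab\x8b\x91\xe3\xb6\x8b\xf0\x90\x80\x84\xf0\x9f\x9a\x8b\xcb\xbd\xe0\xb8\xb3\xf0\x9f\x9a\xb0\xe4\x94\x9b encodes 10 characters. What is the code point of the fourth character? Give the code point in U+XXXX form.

U+3D8B

Offset 0: leading byte 0xE0 = 11100000 → 3-byte char #1 = E0 A6 88.
Offset 3: leading byte 0xEC = 11101100 → 3-byte char #2 = EC AA B1.
Offset 6: leading byte 0xF0 = 11110000 → 4-byte char #3 = F0 AB 8B 91.
Offset 10: leading byte 0xE3 = 11100011 → 3-byte char #4 = E3 B6 8B.
Leading byte 0xE3 = 11100011 matches 1110xxxx → 3-byte sequence.
Byte 1: 0xE3 = 11100011, payload 0011 (4 bits).
Byte 2: 0xB6 = 10110110 (10xxxxxx ✓), payload 110110.
Byte 3: 0x8B = 10001011 (10xxxxxx ✓), payload 001011.
Concatenate: 0011110110001011 = 0x3D8B (16 bits → U+3D8B).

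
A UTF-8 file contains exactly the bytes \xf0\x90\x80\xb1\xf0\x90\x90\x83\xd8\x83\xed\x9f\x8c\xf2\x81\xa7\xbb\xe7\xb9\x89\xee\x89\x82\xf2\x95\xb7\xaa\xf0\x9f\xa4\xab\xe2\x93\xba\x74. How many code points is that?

11

Byte at offset 0: 0xF0 = 11110000 → 4-byte char (#1). Advance 4.
Byte at offset 4: 0xF0 = 11110000 → 4-byte char (#2). Advance 4.
Byte at offset 8: 0xD8 = 11011000 → 2-byte char (#3). Advance 2.
Byte at offset 10: 0xED = 11101101 → 3-byte char (#4). Advance 3.
Byte at offset 13: 0xF2 = 11110010 → 4-byte char (#5). Advance 4.
Byte at offset 17: 0xE7 = 11100111 → 3-byte char (#6). Advance 3.
Byte at offset 20: 0xEE = 11101110 → 3-byte char (#7). Advance 3.
Byte at offset 23: 0xF2 = 11110010 → 4-byte char (#8). Advance 4.
Byte at offset 27: 0xF0 = 11110000 → 4-byte char (#9). Advance 4.
Byte at offset 31: 0xE2 = 11100010 → 3-byte char (#10). Advance 3.
Byte at offset 34: 0x74 = 01110100 → 1-byte char (#11). Advance 1.
Reached end at offset 35 after 11 code points.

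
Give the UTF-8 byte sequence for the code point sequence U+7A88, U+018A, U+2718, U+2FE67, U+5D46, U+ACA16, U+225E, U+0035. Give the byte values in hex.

U+7A88: 3-byte form → E7 AA 88.
U+018A: 2-byte form → C6 8A.
U+2718: 3-byte form → E2 9C 98.
U+2FE67: 4-byte form → F0 AF B9 A7.
U+5D46: 3-byte form → E5 B5 86.
U+ACA16: 4-byte form → F2 AC A8 96.
U+225E: 3-byte form → E2 89 9E.
U+0035: 1-byte form → 35.
Concatenated (23 bytes): E7 AA 88 C6 8A E2 9C 98 F0 AF B9 A7 E5 B5 86 F2 AC A8 96 E2 89 9E 35.

E7 AA 88 C6 8A E2 9C 98 F0 AF B9 A7 E5 B5 86 F2 AC A8 96 E2 89 9E 35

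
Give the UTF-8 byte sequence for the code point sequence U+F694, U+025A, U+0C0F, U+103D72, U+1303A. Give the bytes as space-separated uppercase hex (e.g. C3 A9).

EF 9A 94 C9 9A E0 B0 8F F4 83 B5 B2 F0 93 80 BA

U+F694: 3-byte form → EF 9A 94.
U+025A: 2-byte form → C9 9A.
U+0C0F: 3-byte form → E0 B0 8F.
U+103D72: 4-byte form → F4 83 B5 B2.
U+1303A: 4-byte form → F0 93 80 BA.
Concatenated (16 bytes): EF 9A 94 C9 9A E0 B0 8F F4 83 B5 B2 F0 93 80 BA.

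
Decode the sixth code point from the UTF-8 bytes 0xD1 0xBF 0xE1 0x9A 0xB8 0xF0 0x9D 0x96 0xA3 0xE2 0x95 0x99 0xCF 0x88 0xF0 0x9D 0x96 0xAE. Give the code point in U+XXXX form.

Offset 0: leading byte 0xD1 = 11010001 → 2-byte char #1 = D1 BF.
Offset 2: leading byte 0xE1 = 11100001 → 3-byte char #2 = E1 9A B8.
Offset 5: leading byte 0xF0 = 11110000 → 4-byte char #3 = F0 9D 96 A3.
Offset 9: leading byte 0xE2 = 11100010 → 3-byte char #4 = E2 95 99.
Offset 12: leading byte 0xCF = 11001111 → 2-byte char #5 = CF 88.
Offset 14: leading byte 0xF0 = 11110000 → 4-byte char #6 = F0 9D 96 AE.
Leading byte 0xF0 = 11110000 matches 11110xxx → 4-byte sequence.
Byte 1: 0xF0 = 11110000, payload 000 (3 bits).
Byte 2: 0x9D = 10011101 (10xxxxxx ✓), payload 011101.
Byte 3: 0x96 = 10010110 (10xxxxxx ✓), payload 010110.
Byte 4: 0xAE = 10101110 (10xxxxxx ✓), payload 101110.
Concatenate: 000011101010110101110 = 0x1D5AE (21 bits → U+1D5AE).

U+1D5AE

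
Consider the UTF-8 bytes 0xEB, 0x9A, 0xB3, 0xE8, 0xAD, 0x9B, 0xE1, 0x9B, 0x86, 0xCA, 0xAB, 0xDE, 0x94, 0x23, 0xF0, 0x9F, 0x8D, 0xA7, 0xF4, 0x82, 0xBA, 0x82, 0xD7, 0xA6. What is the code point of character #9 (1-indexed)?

Offset 0: leading byte 0xEB = 11101011 → 3-byte char #1 = EB 9A B3.
Offset 3: leading byte 0xE8 = 11101000 → 3-byte char #2 = E8 AD 9B.
Offset 6: leading byte 0xE1 = 11100001 → 3-byte char #3 = E1 9B 86.
Offset 9: leading byte 0xCA = 11001010 → 2-byte char #4 = CA AB.
Offset 11: leading byte 0xDE = 11011110 → 2-byte char #5 = DE 94.
Offset 13: leading byte 0x23 = 00100011 → 1-byte char #6 = 23.
Offset 14: leading byte 0xF0 = 11110000 → 4-byte char #7 = F0 9F 8D A7.
Offset 18: leading byte 0xF4 = 11110100 → 4-byte char #8 = F4 82 BA 82.
Offset 22: leading byte 0xD7 = 11010111 → 2-byte char #9 = D7 A6.
Leading byte 0xD7 = 11010111 matches 110xxxxx → 2-byte sequence.
Byte 1: 0xD7 = 11010111, payload 10111 (5 bits).
Byte 2: 0xA6 = 10100110 (10xxxxxx ✓), payload 100110.
Concatenate: 10111100110 = 0x5E6 (11 bits → U+05E6).

U+05E6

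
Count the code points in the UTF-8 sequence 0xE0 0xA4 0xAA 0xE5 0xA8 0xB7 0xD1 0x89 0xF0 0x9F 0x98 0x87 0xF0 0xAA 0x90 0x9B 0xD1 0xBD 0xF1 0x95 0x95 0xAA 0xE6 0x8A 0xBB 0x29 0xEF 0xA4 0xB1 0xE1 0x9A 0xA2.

11

Byte at offset 0: 0xE0 = 11100000 → 3-byte char (#1). Advance 3.
Byte at offset 3: 0xE5 = 11100101 → 3-byte char (#2). Advance 3.
Byte at offset 6: 0xD1 = 11010001 → 2-byte char (#3). Advance 2.
Byte at offset 8: 0xF0 = 11110000 → 4-byte char (#4). Advance 4.
Byte at offset 12: 0xF0 = 11110000 → 4-byte char (#5). Advance 4.
Byte at offset 16: 0xD1 = 11010001 → 2-byte char (#6). Advance 2.
Byte at offset 18: 0xF1 = 11110001 → 4-byte char (#7). Advance 4.
Byte at offset 22: 0xE6 = 11100110 → 3-byte char (#8). Advance 3.
Byte at offset 25: 0x29 = 00101001 → 1-byte char (#9). Advance 1.
Byte at offset 26: 0xEF = 11101111 → 3-byte char (#10). Advance 3.
Byte at offset 29: 0xE1 = 11100001 → 3-byte char (#11). Advance 3.
Reached end at offset 32 after 11 code points.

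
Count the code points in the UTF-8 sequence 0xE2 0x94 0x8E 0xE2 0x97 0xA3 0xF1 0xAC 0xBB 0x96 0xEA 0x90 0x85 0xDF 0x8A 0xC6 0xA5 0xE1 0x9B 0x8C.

Byte at offset 0: 0xE2 = 11100010 → 3-byte char (#1). Advance 3.
Byte at offset 3: 0xE2 = 11100010 → 3-byte char (#2). Advance 3.
Byte at offset 6: 0xF1 = 11110001 → 4-byte char (#3). Advance 4.
Byte at offset 10: 0xEA = 11101010 → 3-byte char (#4). Advance 3.
Byte at offset 13: 0xDF = 11011111 → 2-byte char (#5). Advance 2.
Byte at offset 15: 0xC6 = 11000110 → 2-byte char (#6). Advance 2.
Byte at offset 17: 0xE1 = 11100001 → 3-byte char (#7). Advance 3.
Reached end at offset 20 after 7 code points.

7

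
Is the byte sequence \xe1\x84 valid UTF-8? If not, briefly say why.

invalid (sequence truncated)

Leading byte 0xE1 = 11100001 → 3-byte form, but only 2 bytes are present.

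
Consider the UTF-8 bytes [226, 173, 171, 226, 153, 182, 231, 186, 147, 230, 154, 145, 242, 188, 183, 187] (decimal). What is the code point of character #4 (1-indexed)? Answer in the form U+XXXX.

Offset 0: leading byte 0xE2 = 11100010 → 3-byte char #1 = E2 AD AB.
Offset 3: leading byte 0xE2 = 11100010 → 3-byte char #2 = E2 99 B6.
Offset 6: leading byte 0xE7 = 11100111 → 3-byte char #3 = E7 BA 93.
Offset 9: leading byte 0xE6 = 11100110 → 3-byte char #4 = E6 9A 91.
Leading byte 0xE6 = 11100110 matches 1110xxxx → 3-byte sequence.
Byte 1: 0xE6 = 11100110, payload 0110 (4 bits).
Byte 2: 0x9A = 10011010 (10xxxxxx ✓), payload 011010.
Byte 3: 0x91 = 10010001 (10xxxxxx ✓), payload 010001.
Concatenate: 0110011010010001 = 0x6691 (16 bits → U+6691).

U+6691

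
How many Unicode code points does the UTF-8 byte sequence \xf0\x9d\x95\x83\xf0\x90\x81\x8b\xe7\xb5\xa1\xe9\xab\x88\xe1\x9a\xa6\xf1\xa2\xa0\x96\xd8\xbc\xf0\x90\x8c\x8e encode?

Byte at offset 0: 0xF0 = 11110000 → 4-byte char (#1). Advance 4.
Byte at offset 4: 0xF0 = 11110000 → 4-byte char (#2). Advance 4.
Byte at offset 8: 0xE7 = 11100111 → 3-byte char (#3). Advance 3.
Byte at offset 11: 0xE9 = 11101001 → 3-byte char (#4). Advance 3.
Byte at offset 14: 0xE1 = 11100001 → 3-byte char (#5). Advance 3.
Byte at offset 17: 0xF1 = 11110001 → 4-byte char (#6). Advance 4.
Byte at offset 21: 0xD8 = 11011000 → 2-byte char (#7). Advance 2.
Byte at offset 23: 0xF0 = 11110000 → 4-byte char (#8). Advance 4.
Reached end at offset 27 after 8 code points.

8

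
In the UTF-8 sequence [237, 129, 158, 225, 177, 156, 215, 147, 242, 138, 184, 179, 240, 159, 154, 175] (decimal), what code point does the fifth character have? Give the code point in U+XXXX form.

Offset 0: leading byte 0xED = 11101101 → 3-byte char #1 = ED 81 9E.
Offset 3: leading byte 0xE1 = 11100001 → 3-byte char #2 = E1 B1 9C.
Offset 6: leading byte 0xD7 = 11010111 → 2-byte char #3 = D7 93.
Offset 8: leading byte 0xF2 = 11110010 → 4-byte char #4 = F2 8A B8 B3.
Offset 12: leading byte 0xF0 = 11110000 → 4-byte char #5 = F0 9F 9A AF.
Leading byte 0xF0 = 11110000 matches 11110xxx → 4-byte sequence.
Byte 1: 0xF0 = 11110000, payload 000 (3 bits).
Byte 2: 0x9F = 10011111 (10xxxxxx ✓), payload 011111.
Byte 3: 0x9A = 10011010 (10xxxxxx ✓), payload 011010.
Byte 4: 0xAF = 10101111 (10xxxxxx ✓), payload 101111.
Concatenate: 000011111011010101111 = 0x1F6AF (21 bits → U+1F6AF).

U+1F6AF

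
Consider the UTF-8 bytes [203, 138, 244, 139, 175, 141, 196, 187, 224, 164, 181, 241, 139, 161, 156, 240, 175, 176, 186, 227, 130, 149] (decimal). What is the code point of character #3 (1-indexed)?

U+013B

Offset 0: leading byte 0xCB = 11001011 → 2-byte char #1 = CB 8A.
Offset 2: leading byte 0xF4 = 11110100 → 4-byte char #2 = F4 8B AF 8D.
Offset 6: leading byte 0xC4 = 11000100 → 2-byte char #3 = C4 BB.
Leading byte 0xC4 = 11000100 matches 110xxxxx → 2-byte sequence.
Byte 1: 0xC4 = 11000100, payload 00100 (5 bits).
Byte 2: 0xBB = 10111011 (10xxxxxx ✓), payload 111011.
Concatenate: 00100111011 = 0x13B (11 bits → U+013B).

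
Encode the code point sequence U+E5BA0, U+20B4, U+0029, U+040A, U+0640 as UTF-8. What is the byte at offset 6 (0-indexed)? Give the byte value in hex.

U+E5BA0 → 4-byte form F3 A5 AE A0 at offsets 0–3.
U+20B4 → 3-byte form E2 82 B4 at offsets 4–6.
Offset 6 falls in char 2's range; it's byte 3 of E2 82 B4 = 0xB4.

0xB4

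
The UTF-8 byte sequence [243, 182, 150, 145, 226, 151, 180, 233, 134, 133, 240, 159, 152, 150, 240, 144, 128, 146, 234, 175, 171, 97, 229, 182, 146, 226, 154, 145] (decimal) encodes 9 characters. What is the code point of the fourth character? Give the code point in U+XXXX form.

Offset 0: leading byte 0xF3 = 11110011 → 4-byte char #1 = F3 B6 96 91.
Offset 4: leading byte 0xE2 = 11100010 → 3-byte char #2 = E2 97 B4.
Offset 7: leading byte 0xE9 = 11101001 → 3-byte char #3 = E9 86 85.
Offset 10: leading byte 0xF0 = 11110000 → 4-byte char #4 = F0 9F 98 96.
Leading byte 0xF0 = 11110000 matches 11110xxx → 4-byte sequence.
Byte 1: 0xF0 = 11110000, payload 000 (3 bits).
Byte 2: 0x9F = 10011111 (10xxxxxx ✓), payload 011111.
Byte 3: 0x98 = 10011000 (10xxxxxx ✓), payload 011000.
Byte 4: 0x96 = 10010110 (10xxxxxx ✓), payload 010110.
Concatenate: 000011111011000010110 = 0x1F616 (21 bits → U+1F616).

U+1F616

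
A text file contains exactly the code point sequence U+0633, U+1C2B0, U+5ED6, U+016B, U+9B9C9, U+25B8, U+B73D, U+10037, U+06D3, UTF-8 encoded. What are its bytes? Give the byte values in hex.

D8 B3 F0 9C 8A B0 E5 BB 96 C5 AB F2 9B A7 89 E2 96 B8 EB 9C BD F0 90 80 B7 DB 93

U+0633: 2-byte form → D8 B3.
U+1C2B0: 4-byte form → F0 9C 8A B0.
U+5ED6: 3-byte form → E5 BB 96.
U+016B: 2-byte form → C5 AB.
U+9B9C9: 4-byte form → F2 9B A7 89.
U+25B8: 3-byte form → E2 96 B8.
U+B73D: 3-byte form → EB 9C BD.
U+10037: 4-byte form → F0 90 80 B7.
U+06D3: 2-byte form → DB 93.
Concatenated (27 bytes): D8 B3 F0 9C 8A B0 E5 BB 96 C5 AB F2 9B A7 89 E2 96 B8 EB 9C BD F0 90 80 B7 DB 93.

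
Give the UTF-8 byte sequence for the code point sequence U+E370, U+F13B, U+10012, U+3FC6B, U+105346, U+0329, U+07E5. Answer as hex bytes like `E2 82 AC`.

U+E370: 3-byte form → EE 8D B0.
U+F13B: 3-byte form → EF 84 BB.
U+10012: 4-byte form → F0 90 80 92.
U+3FC6B: 4-byte form → F0 BF B1 AB.
U+105346: 4-byte form → F4 85 8D 86.
U+0329: 2-byte form → CC A9.
U+07E5: 2-byte form → DF A5.
Concatenated (22 bytes): EE 8D B0 EF 84 BB F0 90 80 92 F0 BF B1 AB F4 85 8D 86 CC A9 DF A5.

EE 8D B0 EF 84 BB F0 90 80 92 F0 BF B1 AB F4 85 8D 86 CC A9 DF A5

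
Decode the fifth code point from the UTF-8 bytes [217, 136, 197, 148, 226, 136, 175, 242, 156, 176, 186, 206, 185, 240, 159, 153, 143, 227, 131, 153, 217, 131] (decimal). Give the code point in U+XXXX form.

U+03B9

Offset 0: leading byte 0xD9 = 11011001 → 2-byte char #1 = D9 88.
Offset 2: leading byte 0xC5 = 11000101 → 2-byte char #2 = C5 94.
Offset 4: leading byte 0xE2 = 11100010 → 3-byte char #3 = E2 88 AF.
Offset 7: leading byte 0xF2 = 11110010 → 4-byte char #4 = F2 9C B0 BA.
Offset 11: leading byte 0xCE = 11001110 → 2-byte char #5 = CE B9.
Leading byte 0xCE = 11001110 matches 110xxxxx → 2-byte sequence.
Byte 1: 0xCE = 11001110, payload 01110 (5 bits).
Byte 2: 0xB9 = 10111001 (10xxxxxx ✓), payload 111001.
Concatenate: 01110111001 = 0x3B9 (11 bits → U+03B9).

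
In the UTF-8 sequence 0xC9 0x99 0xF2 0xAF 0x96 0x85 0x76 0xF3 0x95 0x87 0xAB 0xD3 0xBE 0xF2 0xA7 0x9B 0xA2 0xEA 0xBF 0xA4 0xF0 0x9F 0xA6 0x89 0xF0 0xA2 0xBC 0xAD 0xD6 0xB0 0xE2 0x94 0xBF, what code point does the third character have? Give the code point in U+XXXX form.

U+0076

Offset 0: leading byte 0xC9 = 11001001 → 2-byte char #1 = C9 99.
Offset 2: leading byte 0xF2 = 11110010 → 4-byte char #2 = F2 AF 96 85.
Offset 6: leading byte 0x76 = 01110110 → 1-byte char #3 = 76.
Leading byte 0x76 = 01110110 matches 0xxxxxxx → 1-byte sequence.
Byte 1: 0x76 = 01110110, payload 1110110 (7 bits).
Concatenate: 1110110 = 0x76 (7 bits → U+0076).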